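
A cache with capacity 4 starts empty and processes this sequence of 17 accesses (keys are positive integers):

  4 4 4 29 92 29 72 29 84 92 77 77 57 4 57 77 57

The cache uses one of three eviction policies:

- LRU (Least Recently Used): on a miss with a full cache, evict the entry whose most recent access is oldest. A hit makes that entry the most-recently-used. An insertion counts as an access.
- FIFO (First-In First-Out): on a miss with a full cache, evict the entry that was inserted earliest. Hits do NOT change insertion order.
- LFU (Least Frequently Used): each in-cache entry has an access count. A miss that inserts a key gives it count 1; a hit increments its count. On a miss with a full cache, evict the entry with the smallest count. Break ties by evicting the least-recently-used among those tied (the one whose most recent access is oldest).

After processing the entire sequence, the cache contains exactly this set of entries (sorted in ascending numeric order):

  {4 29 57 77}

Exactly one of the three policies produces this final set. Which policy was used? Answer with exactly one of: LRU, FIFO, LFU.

Simulating under each policy and comparing final sets:
  LRU: final set = {4 57 77 92} -> differs
  FIFO: final set = {4 57 77 84} -> differs
  LFU: final set = {4 29 57 77} -> MATCHES target
Only LFU produces the target set.

Answer: LFU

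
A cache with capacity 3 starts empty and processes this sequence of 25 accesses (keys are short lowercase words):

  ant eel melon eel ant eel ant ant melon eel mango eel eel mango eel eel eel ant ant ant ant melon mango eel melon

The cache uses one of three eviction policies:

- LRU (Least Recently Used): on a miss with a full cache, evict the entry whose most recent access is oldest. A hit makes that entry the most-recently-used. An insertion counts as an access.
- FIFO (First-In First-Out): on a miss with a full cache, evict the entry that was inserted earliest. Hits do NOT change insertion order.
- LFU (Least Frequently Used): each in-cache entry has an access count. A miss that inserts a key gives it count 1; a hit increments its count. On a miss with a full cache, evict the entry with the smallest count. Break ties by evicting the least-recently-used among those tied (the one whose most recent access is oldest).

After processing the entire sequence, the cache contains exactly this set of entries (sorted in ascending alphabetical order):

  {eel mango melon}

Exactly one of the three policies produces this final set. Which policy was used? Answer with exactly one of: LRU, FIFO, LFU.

Answer: LRU

Derivation:
Simulating under each policy and comparing final sets:
  LRU: final set = {eel mango melon} -> MATCHES target
  FIFO: final set = {ant eel melon} -> differs
  LFU: final set = {ant eel melon} -> differs
Only LRU produces the target set.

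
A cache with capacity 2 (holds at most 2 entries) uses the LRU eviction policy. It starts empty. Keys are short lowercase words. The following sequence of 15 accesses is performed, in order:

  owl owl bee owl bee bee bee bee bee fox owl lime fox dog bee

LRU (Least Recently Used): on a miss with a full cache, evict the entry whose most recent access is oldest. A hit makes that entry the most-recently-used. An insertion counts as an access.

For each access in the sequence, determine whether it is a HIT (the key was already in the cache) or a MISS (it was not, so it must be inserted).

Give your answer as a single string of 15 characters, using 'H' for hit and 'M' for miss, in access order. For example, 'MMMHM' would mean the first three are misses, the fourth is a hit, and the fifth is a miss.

Answer: MHMHHHHHHMMMMMM

Derivation:
LRU simulation (capacity=2):
  1. access owl: MISS. Cache (LRU->MRU): [owl]
  2. access owl: HIT. Cache (LRU->MRU): [owl]
  3. access bee: MISS. Cache (LRU->MRU): [owl bee]
  4. access owl: HIT. Cache (LRU->MRU): [bee owl]
  5. access bee: HIT. Cache (LRU->MRU): [owl bee]
  6. access bee: HIT. Cache (LRU->MRU): [owl bee]
  7. access bee: HIT. Cache (LRU->MRU): [owl bee]
  8. access bee: HIT. Cache (LRU->MRU): [owl bee]
  9. access bee: HIT. Cache (LRU->MRU): [owl bee]
  10. access fox: MISS, evict owl. Cache (LRU->MRU): [bee fox]
  11. access owl: MISS, evict bee. Cache (LRU->MRU): [fox owl]
  12. access lime: MISS, evict fox. Cache (LRU->MRU): [owl lime]
  13. access fox: MISS, evict owl. Cache (LRU->MRU): [lime fox]
  14. access dog: MISS, evict lime. Cache (LRU->MRU): [fox dog]
  15. access bee: MISS, evict fox. Cache (LRU->MRU): [dog bee]
Total: 7 hits, 8 misses, 6 evictions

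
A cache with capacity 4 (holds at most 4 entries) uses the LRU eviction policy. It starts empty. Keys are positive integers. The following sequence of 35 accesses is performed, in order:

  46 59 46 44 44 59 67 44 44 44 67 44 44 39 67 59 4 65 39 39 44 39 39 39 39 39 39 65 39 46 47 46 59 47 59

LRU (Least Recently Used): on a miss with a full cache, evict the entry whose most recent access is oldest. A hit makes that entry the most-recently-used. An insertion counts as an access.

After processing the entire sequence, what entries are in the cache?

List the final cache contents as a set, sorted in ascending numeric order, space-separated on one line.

LRU simulation (capacity=4):
  1. access 46: MISS. Cache (LRU->MRU): [46]
  2. access 59: MISS. Cache (LRU->MRU): [46 59]
  3. access 46: HIT. Cache (LRU->MRU): [59 46]
  4. access 44: MISS. Cache (LRU->MRU): [59 46 44]
  5. access 44: HIT. Cache (LRU->MRU): [59 46 44]
  6. access 59: HIT. Cache (LRU->MRU): [46 44 59]
  7. access 67: MISS. Cache (LRU->MRU): [46 44 59 67]
  8. access 44: HIT. Cache (LRU->MRU): [46 59 67 44]
  9. access 44: HIT. Cache (LRU->MRU): [46 59 67 44]
  10. access 44: HIT. Cache (LRU->MRU): [46 59 67 44]
  11. access 67: HIT. Cache (LRU->MRU): [46 59 44 67]
  12. access 44: HIT. Cache (LRU->MRU): [46 59 67 44]
  13. access 44: HIT. Cache (LRU->MRU): [46 59 67 44]
  14. access 39: MISS, evict 46. Cache (LRU->MRU): [59 67 44 39]
  15. access 67: HIT. Cache (LRU->MRU): [59 44 39 67]
  16. access 59: HIT. Cache (LRU->MRU): [44 39 67 59]
  17. access 4: MISS, evict 44. Cache (LRU->MRU): [39 67 59 4]
  18. access 65: MISS, evict 39. Cache (LRU->MRU): [67 59 4 65]
  19. access 39: MISS, evict 67. Cache (LRU->MRU): [59 4 65 39]
  20. access 39: HIT. Cache (LRU->MRU): [59 4 65 39]
  21. access 44: MISS, evict 59. Cache (LRU->MRU): [4 65 39 44]
  22. access 39: HIT. Cache (LRU->MRU): [4 65 44 39]
  23. access 39: HIT. Cache (LRU->MRU): [4 65 44 39]
  24. access 39: HIT. Cache (LRU->MRU): [4 65 44 39]
  25. access 39: HIT. Cache (LRU->MRU): [4 65 44 39]
  26. access 39: HIT. Cache (LRU->MRU): [4 65 44 39]
  27. access 39: HIT. Cache (LRU->MRU): [4 65 44 39]
  28. access 65: HIT. Cache (LRU->MRU): [4 44 39 65]
  29. access 39: HIT. Cache (LRU->MRU): [4 44 65 39]
  30. access 46: MISS, evict 4. Cache (LRU->MRU): [44 65 39 46]
  31. access 47: MISS, evict 44. Cache (LRU->MRU): [65 39 46 47]
  32. access 46: HIT. Cache (LRU->MRU): [65 39 47 46]
  33. access 59: MISS, evict 65. Cache (LRU->MRU): [39 47 46 59]
  34. access 47: HIT. Cache (LRU->MRU): [39 46 59 47]
  35. access 59: HIT. Cache (LRU->MRU): [39 46 47 59]
Total: 23 hits, 12 misses, 8 evictions

Answer: 39 46 47 59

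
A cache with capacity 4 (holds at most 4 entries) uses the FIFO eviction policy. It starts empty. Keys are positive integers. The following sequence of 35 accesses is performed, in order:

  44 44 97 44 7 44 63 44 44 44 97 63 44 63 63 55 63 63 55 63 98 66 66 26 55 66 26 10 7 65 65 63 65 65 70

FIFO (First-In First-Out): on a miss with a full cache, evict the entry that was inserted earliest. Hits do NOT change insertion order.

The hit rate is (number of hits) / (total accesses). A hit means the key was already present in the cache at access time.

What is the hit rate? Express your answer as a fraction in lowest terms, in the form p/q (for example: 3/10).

Answer: 22/35

Derivation:
FIFO simulation (capacity=4):
  1. access 44: MISS. Cache (old->new): [44]
  2. access 44: HIT. Cache (old->new): [44]
  3. access 97: MISS. Cache (old->new): [44 97]
  4. access 44: HIT. Cache (old->new): [44 97]
  5. access 7: MISS. Cache (old->new): [44 97 7]
  6. access 44: HIT. Cache (old->new): [44 97 7]
  7. access 63: MISS. Cache (old->new): [44 97 7 63]
  8. access 44: HIT. Cache (old->new): [44 97 7 63]
  9. access 44: HIT. Cache (old->new): [44 97 7 63]
  10. access 44: HIT. Cache (old->new): [44 97 7 63]
  11. access 97: HIT. Cache (old->new): [44 97 7 63]
  12. access 63: HIT. Cache (old->new): [44 97 7 63]
  13. access 44: HIT. Cache (old->new): [44 97 7 63]
  14. access 63: HIT. Cache (old->new): [44 97 7 63]
  15. access 63: HIT. Cache (old->new): [44 97 7 63]
  16. access 55: MISS, evict 44. Cache (old->new): [97 7 63 55]
  17. access 63: HIT. Cache (old->new): [97 7 63 55]
  18. access 63: HIT. Cache (old->new): [97 7 63 55]
  19. access 55: HIT. Cache (old->new): [97 7 63 55]
  20. access 63: HIT. Cache (old->new): [97 7 63 55]
  21. access 98: MISS, evict 97. Cache (old->new): [7 63 55 98]
  22. access 66: MISS, evict 7. Cache (old->new): [63 55 98 66]
  23. access 66: HIT. Cache (old->new): [63 55 98 66]
  24. access 26: MISS, evict 63. Cache (old->new): [55 98 66 26]
  25. access 55: HIT. Cache (old->new): [55 98 66 26]
  26. access 66: HIT. Cache (old->new): [55 98 66 26]
  27. access 26: HIT. Cache (old->new): [55 98 66 26]
  28. access 10: MISS, evict 55. Cache (old->new): [98 66 26 10]
  29. access 7: MISS, evict 98. Cache (old->new): [66 26 10 7]
  30. access 65: MISS, evict 66. Cache (old->new): [26 10 7 65]
  31. access 65: HIT. Cache (old->new): [26 10 7 65]
  32. access 63: MISS, evict 26. Cache (old->new): [10 7 65 63]
  33. access 65: HIT. Cache (old->new): [10 7 65 63]
  34. access 65: HIT. Cache (old->new): [10 7 65 63]
  35. access 70: MISS, evict 10. Cache (old->new): [7 65 63 70]
Total: 22 hits, 13 misses, 9 evictions

Hit rate = 22/35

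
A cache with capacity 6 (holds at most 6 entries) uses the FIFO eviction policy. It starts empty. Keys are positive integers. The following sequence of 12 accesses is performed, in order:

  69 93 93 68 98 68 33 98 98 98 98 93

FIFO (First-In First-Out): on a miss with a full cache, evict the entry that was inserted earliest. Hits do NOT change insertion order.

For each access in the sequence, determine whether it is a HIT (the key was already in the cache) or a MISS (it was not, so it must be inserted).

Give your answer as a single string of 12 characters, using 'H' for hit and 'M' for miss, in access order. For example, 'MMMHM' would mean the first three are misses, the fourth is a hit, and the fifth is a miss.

Answer: MMHMMHMHHHHH

Derivation:
FIFO simulation (capacity=6):
  1. access 69: MISS. Cache (old->new): [69]
  2. access 93: MISS. Cache (old->new): [69 93]
  3. access 93: HIT. Cache (old->new): [69 93]
  4. access 68: MISS. Cache (old->new): [69 93 68]
  5. access 98: MISS. Cache (old->new): [69 93 68 98]
  6. access 68: HIT. Cache (old->new): [69 93 68 98]
  7. access 33: MISS. Cache (old->new): [69 93 68 98 33]
  8. access 98: HIT. Cache (old->new): [69 93 68 98 33]
  9. access 98: HIT. Cache (old->new): [69 93 68 98 33]
  10. access 98: HIT. Cache (old->new): [69 93 68 98 33]
  11. access 98: HIT. Cache (old->new): [69 93 68 98 33]
  12. access 93: HIT. Cache (old->new): [69 93 68 98 33]
Total: 7 hits, 5 misses, 0 evictions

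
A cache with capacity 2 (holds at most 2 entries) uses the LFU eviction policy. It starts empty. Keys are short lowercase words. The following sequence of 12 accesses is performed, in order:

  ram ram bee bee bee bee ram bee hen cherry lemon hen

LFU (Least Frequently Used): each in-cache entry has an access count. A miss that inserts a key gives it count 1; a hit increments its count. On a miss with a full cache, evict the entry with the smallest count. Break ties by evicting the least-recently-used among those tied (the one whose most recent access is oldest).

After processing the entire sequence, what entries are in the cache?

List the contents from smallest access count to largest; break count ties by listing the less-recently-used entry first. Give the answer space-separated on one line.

Answer: hen bee

Derivation:
LFU simulation (capacity=2):
  1. access ram: MISS. Cache: [ram(c=1)]
  2. access ram: HIT, count now 2. Cache: [ram(c=2)]
  3. access bee: MISS. Cache: [bee(c=1) ram(c=2)]
  4. access bee: HIT, count now 2. Cache: [ram(c=2) bee(c=2)]
  5. access bee: HIT, count now 3. Cache: [ram(c=2) bee(c=3)]
  6. access bee: HIT, count now 4. Cache: [ram(c=2) bee(c=4)]
  7. access ram: HIT, count now 3. Cache: [ram(c=3) bee(c=4)]
  8. access bee: HIT, count now 5. Cache: [ram(c=3) bee(c=5)]
  9. access hen: MISS, evict ram(c=3). Cache: [hen(c=1) bee(c=5)]
  10. access cherry: MISS, evict hen(c=1). Cache: [cherry(c=1) bee(c=5)]
  11. access lemon: MISS, evict cherry(c=1). Cache: [lemon(c=1) bee(c=5)]
  12. access hen: MISS, evict lemon(c=1). Cache: [hen(c=1) bee(c=5)]
Total: 6 hits, 6 misses, 4 evictions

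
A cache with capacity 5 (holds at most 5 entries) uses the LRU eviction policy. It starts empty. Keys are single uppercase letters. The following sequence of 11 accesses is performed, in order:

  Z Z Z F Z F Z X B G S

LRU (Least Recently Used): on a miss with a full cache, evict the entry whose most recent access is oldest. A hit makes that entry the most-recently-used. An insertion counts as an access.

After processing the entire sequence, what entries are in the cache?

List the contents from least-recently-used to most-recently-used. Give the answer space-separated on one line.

Answer: Z X B G S

Derivation:
LRU simulation (capacity=5):
  1. access Z: MISS. Cache (LRU->MRU): [Z]
  2. access Z: HIT. Cache (LRU->MRU): [Z]
  3. access Z: HIT. Cache (LRU->MRU): [Z]
  4. access F: MISS. Cache (LRU->MRU): [Z F]
  5. access Z: HIT. Cache (LRU->MRU): [F Z]
  6. access F: HIT. Cache (LRU->MRU): [Z F]
  7. access Z: HIT. Cache (LRU->MRU): [F Z]
  8. access X: MISS. Cache (LRU->MRU): [F Z X]
  9. access B: MISS. Cache (LRU->MRU): [F Z X B]
  10. access G: MISS. Cache (LRU->MRU): [F Z X B G]
  11. access S: MISS, evict F. Cache (LRU->MRU): [Z X B G S]
Total: 5 hits, 6 misses, 1 evictions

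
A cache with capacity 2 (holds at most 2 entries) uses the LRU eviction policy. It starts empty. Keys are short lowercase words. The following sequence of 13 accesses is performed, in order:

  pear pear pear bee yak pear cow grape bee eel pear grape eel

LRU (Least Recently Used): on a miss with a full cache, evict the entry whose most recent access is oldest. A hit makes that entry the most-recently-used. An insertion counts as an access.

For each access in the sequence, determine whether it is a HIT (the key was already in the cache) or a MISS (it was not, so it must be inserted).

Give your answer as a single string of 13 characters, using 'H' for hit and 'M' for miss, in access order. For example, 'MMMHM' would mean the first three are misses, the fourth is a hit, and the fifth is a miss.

Answer: MHHMMMMMMMMMM

Derivation:
LRU simulation (capacity=2):
  1. access pear: MISS. Cache (LRU->MRU): [pear]
  2. access pear: HIT. Cache (LRU->MRU): [pear]
  3. access pear: HIT. Cache (LRU->MRU): [pear]
  4. access bee: MISS. Cache (LRU->MRU): [pear bee]
  5. access yak: MISS, evict pear. Cache (LRU->MRU): [bee yak]
  6. access pear: MISS, evict bee. Cache (LRU->MRU): [yak pear]
  7. access cow: MISS, evict yak. Cache (LRU->MRU): [pear cow]
  8. access grape: MISS, evict pear. Cache (LRU->MRU): [cow grape]
  9. access bee: MISS, evict cow. Cache (LRU->MRU): [grape bee]
  10. access eel: MISS, evict grape. Cache (LRU->MRU): [bee eel]
  11. access pear: MISS, evict bee. Cache (LRU->MRU): [eel pear]
  12. access grape: MISS, evict eel. Cache (LRU->MRU): [pear grape]
  13. access eel: MISS, evict pear. Cache (LRU->MRU): [grape eel]
Total: 2 hits, 11 misses, 9 evictions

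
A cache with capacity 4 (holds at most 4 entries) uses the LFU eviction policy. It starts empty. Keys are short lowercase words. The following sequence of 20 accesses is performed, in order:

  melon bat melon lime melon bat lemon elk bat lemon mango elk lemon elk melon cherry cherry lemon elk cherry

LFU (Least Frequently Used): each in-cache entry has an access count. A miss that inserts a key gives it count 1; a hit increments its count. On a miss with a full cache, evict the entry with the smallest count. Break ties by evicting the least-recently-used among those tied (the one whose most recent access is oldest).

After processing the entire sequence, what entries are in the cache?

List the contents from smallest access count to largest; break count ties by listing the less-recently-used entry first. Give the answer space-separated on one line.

Answer: cherry bat melon lemon

Derivation:
LFU simulation (capacity=4):
  1. access melon: MISS. Cache: [melon(c=1)]
  2. access bat: MISS. Cache: [melon(c=1) bat(c=1)]
  3. access melon: HIT, count now 2. Cache: [bat(c=1) melon(c=2)]
  4. access lime: MISS. Cache: [bat(c=1) lime(c=1) melon(c=2)]
  5. access melon: HIT, count now 3. Cache: [bat(c=1) lime(c=1) melon(c=3)]
  6. access bat: HIT, count now 2. Cache: [lime(c=1) bat(c=2) melon(c=3)]
  7. access lemon: MISS. Cache: [lime(c=1) lemon(c=1) bat(c=2) melon(c=3)]
  8. access elk: MISS, evict lime(c=1). Cache: [lemon(c=1) elk(c=1) bat(c=2) melon(c=3)]
  9. access bat: HIT, count now 3. Cache: [lemon(c=1) elk(c=1) melon(c=3) bat(c=3)]
  10. access lemon: HIT, count now 2. Cache: [elk(c=1) lemon(c=2) melon(c=3) bat(c=3)]
  11. access mango: MISS, evict elk(c=1). Cache: [mango(c=1) lemon(c=2) melon(c=3) bat(c=3)]
  12. access elk: MISS, evict mango(c=1). Cache: [elk(c=1) lemon(c=2) melon(c=3) bat(c=3)]
  13. access lemon: HIT, count now 3. Cache: [elk(c=1) melon(c=3) bat(c=3) lemon(c=3)]
  14. access elk: HIT, count now 2. Cache: [elk(c=2) melon(c=3) bat(c=3) lemon(c=3)]
  15. access melon: HIT, count now 4. Cache: [elk(c=2) bat(c=3) lemon(c=3) melon(c=4)]
  16. access cherry: MISS, evict elk(c=2). Cache: [cherry(c=1) bat(c=3) lemon(c=3) melon(c=4)]
  17. access cherry: HIT, count now 2. Cache: [cherry(c=2) bat(c=3) lemon(c=3) melon(c=4)]
  18. access lemon: HIT, count now 4. Cache: [cherry(c=2) bat(c=3) melon(c=4) lemon(c=4)]
  19. access elk: MISS, evict cherry(c=2). Cache: [elk(c=1) bat(c=3) melon(c=4) lemon(c=4)]
  20. access cherry: MISS, evict elk(c=1). Cache: [cherry(c=1) bat(c=3) melon(c=4) lemon(c=4)]
Total: 10 hits, 10 misses, 6 evictions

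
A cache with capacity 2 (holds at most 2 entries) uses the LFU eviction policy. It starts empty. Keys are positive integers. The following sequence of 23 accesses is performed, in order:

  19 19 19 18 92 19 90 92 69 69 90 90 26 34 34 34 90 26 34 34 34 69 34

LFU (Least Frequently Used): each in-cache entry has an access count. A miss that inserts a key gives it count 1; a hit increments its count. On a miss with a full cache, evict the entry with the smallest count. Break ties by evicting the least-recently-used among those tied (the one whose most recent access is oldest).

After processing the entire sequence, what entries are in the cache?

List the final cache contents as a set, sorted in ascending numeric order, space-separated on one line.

LFU simulation (capacity=2):
  1. access 19: MISS. Cache: [19(c=1)]
  2. access 19: HIT, count now 2. Cache: [19(c=2)]
  3. access 19: HIT, count now 3. Cache: [19(c=3)]
  4. access 18: MISS. Cache: [18(c=1) 19(c=3)]
  5. access 92: MISS, evict 18(c=1). Cache: [92(c=1) 19(c=3)]
  6. access 19: HIT, count now 4. Cache: [92(c=1) 19(c=4)]
  7. access 90: MISS, evict 92(c=1). Cache: [90(c=1) 19(c=4)]
  8. access 92: MISS, evict 90(c=1). Cache: [92(c=1) 19(c=4)]
  9. access 69: MISS, evict 92(c=1). Cache: [69(c=1) 19(c=4)]
  10. access 69: HIT, count now 2. Cache: [69(c=2) 19(c=4)]
  11. access 90: MISS, evict 69(c=2). Cache: [90(c=1) 19(c=4)]
  12. access 90: HIT, count now 2. Cache: [90(c=2) 19(c=4)]
  13. access 26: MISS, evict 90(c=2). Cache: [26(c=1) 19(c=4)]
  14. access 34: MISS, evict 26(c=1). Cache: [34(c=1) 19(c=4)]
  15. access 34: HIT, count now 2. Cache: [34(c=2) 19(c=4)]
  16. access 34: HIT, count now 3. Cache: [34(c=3) 19(c=4)]
  17. access 90: MISS, evict 34(c=3). Cache: [90(c=1) 19(c=4)]
  18. access 26: MISS, evict 90(c=1). Cache: [26(c=1) 19(c=4)]
  19. access 34: MISS, evict 26(c=1). Cache: [34(c=1) 19(c=4)]
  20. access 34: HIT, count now 2. Cache: [34(c=2) 19(c=4)]
  21. access 34: HIT, count now 3. Cache: [34(c=3) 19(c=4)]
  22. access 69: MISS, evict 34(c=3). Cache: [69(c=1) 19(c=4)]
  23. access 34: MISS, evict 69(c=1). Cache: [34(c=1) 19(c=4)]
Total: 9 hits, 14 misses, 12 evictions

Answer: 19 34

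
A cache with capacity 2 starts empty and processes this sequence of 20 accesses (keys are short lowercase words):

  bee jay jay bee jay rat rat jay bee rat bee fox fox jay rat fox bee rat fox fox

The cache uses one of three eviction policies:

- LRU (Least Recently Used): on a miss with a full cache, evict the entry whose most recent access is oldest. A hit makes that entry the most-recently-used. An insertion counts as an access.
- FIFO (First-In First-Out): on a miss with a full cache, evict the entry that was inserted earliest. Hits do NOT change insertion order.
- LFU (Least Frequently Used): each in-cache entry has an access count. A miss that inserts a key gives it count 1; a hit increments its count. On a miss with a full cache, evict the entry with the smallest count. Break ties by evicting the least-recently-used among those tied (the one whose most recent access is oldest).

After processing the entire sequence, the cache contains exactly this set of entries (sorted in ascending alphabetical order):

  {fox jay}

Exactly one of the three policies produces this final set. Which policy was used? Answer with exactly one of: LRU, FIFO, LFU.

Answer: LFU

Derivation:
Simulating under each policy and comparing final sets:
  LRU: final set = {fox rat} -> differs
  FIFO: final set = {fox rat} -> differs
  LFU: final set = {fox jay} -> MATCHES target
Only LFU produces the target set.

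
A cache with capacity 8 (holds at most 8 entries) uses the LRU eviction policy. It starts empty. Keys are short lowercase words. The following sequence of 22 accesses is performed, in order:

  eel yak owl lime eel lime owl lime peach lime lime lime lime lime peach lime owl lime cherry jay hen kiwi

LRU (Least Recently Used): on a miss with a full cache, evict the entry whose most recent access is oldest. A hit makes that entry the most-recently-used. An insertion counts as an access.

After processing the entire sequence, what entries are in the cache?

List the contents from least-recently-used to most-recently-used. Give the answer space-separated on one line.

LRU simulation (capacity=8):
  1. access eel: MISS. Cache (LRU->MRU): [eel]
  2. access yak: MISS. Cache (LRU->MRU): [eel yak]
  3. access owl: MISS. Cache (LRU->MRU): [eel yak owl]
  4. access lime: MISS. Cache (LRU->MRU): [eel yak owl lime]
  5. access eel: HIT. Cache (LRU->MRU): [yak owl lime eel]
  6. access lime: HIT. Cache (LRU->MRU): [yak owl eel lime]
  7. access owl: HIT. Cache (LRU->MRU): [yak eel lime owl]
  8. access lime: HIT. Cache (LRU->MRU): [yak eel owl lime]
  9. access peach: MISS. Cache (LRU->MRU): [yak eel owl lime peach]
  10. access lime: HIT. Cache (LRU->MRU): [yak eel owl peach lime]
  11. access lime: HIT. Cache (LRU->MRU): [yak eel owl peach lime]
  12. access lime: HIT. Cache (LRU->MRU): [yak eel owl peach lime]
  13. access lime: HIT. Cache (LRU->MRU): [yak eel owl peach lime]
  14. access lime: HIT. Cache (LRU->MRU): [yak eel owl peach lime]
  15. access peach: HIT. Cache (LRU->MRU): [yak eel owl lime peach]
  16. access lime: HIT. Cache (LRU->MRU): [yak eel owl peach lime]
  17. access owl: HIT. Cache (LRU->MRU): [yak eel peach lime owl]
  18. access lime: HIT. Cache (LRU->MRU): [yak eel peach owl lime]
  19. access cherry: MISS. Cache (LRU->MRU): [yak eel peach owl lime cherry]
  20. access jay: MISS. Cache (LRU->MRU): [yak eel peach owl lime cherry jay]
  21. access hen: MISS. Cache (LRU->MRU): [yak eel peach owl lime cherry jay hen]
  22. access kiwi: MISS, evict yak. Cache (LRU->MRU): [eel peach owl lime cherry jay hen kiwi]
Total: 13 hits, 9 misses, 1 evictions

Answer: eel peach owl lime cherry jay hen kiwi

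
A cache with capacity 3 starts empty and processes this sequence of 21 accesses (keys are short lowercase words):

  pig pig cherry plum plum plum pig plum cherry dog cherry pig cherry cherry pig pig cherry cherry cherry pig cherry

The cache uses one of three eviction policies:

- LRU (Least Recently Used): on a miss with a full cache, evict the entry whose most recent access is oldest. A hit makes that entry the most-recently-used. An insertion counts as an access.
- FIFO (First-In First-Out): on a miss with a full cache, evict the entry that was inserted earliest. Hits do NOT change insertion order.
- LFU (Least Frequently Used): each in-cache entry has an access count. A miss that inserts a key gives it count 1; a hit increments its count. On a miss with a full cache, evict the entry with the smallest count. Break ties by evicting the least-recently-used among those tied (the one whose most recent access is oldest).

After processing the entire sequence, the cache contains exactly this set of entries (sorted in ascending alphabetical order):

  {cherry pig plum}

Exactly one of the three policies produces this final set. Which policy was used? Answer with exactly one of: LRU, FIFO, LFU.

Answer: LFU

Derivation:
Simulating under each policy and comparing final sets:
  LRU: final set = {cherry dog pig} -> differs
  FIFO: final set = {cherry dog pig} -> differs
  LFU: final set = {cherry pig plum} -> MATCHES target
Only LFU produces the target set.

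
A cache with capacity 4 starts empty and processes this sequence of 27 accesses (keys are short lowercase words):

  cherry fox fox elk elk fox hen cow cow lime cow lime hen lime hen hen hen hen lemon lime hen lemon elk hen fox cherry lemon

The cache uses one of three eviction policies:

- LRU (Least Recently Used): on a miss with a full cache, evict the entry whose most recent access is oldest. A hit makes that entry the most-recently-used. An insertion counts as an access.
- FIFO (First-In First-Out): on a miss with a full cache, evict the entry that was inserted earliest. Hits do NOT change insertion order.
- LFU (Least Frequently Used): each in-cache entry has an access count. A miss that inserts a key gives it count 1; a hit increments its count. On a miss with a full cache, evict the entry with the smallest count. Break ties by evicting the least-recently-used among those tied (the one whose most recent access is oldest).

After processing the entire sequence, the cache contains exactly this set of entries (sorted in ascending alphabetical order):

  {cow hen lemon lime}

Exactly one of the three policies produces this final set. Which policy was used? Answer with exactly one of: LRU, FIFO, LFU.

Answer: LFU

Derivation:
Simulating under each policy and comparing final sets:
  LRU: final set = {cherry fox hen lemon} -> differs
  FIFO: final set = {cherry fox hen lemon} -> differs
  LFU: final set = {cow hen lemon lime} -> MATCHES target
Only LFU produces the target set.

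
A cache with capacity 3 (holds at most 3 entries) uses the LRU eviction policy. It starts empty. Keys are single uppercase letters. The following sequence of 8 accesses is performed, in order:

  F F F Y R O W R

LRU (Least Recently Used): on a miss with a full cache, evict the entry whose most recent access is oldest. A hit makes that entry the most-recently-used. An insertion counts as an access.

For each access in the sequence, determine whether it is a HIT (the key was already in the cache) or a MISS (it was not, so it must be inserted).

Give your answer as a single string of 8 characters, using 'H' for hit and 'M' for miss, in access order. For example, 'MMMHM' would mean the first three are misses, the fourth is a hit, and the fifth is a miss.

LRU simulation (capacity=3):
  1. access F: MISS. Cache (LRU->MRU): [F]
  2. access F: HIT. Cache (LRU->MRU): [F]
  3. access F: HIT. Cache (LRU->MRU): [F]
  4. access Y: MISS. Cache (LRU->MRU): [F Y]
  5. access R: MISS. Cache (LRU->MRU): [F Y R]
  6. access O: MISS, evict F. Cache (LRU->MRU): [Y R O]
  7. access W: MISS, evict Y. Cache (LRU->MRU): [R O W]
  8. access R: HIT. Cache (LRU->MRU): [O W R]
Total: 3 hits, 5 misses, 2 evictions

Answer: MHHMMMMH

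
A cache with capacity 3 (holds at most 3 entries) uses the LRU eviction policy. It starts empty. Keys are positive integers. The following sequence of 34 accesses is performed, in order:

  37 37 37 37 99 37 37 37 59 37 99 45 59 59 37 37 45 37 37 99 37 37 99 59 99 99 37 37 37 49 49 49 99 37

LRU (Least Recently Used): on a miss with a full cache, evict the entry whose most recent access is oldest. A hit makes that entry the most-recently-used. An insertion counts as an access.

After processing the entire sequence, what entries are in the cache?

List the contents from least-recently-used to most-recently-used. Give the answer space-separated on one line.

LRU simulation (capacity=3):
  1. access 37: MISS. Cache (LRU->MRU): [37]
  2. access 37: HIT. Cache (LRU->MRU): [37]
  3. access 37: HIT. Cache (LRU->MRU): [37]
  4. access 37: HIT. Cache (LRU->MRU): [37]
  5. access 99: MISS. Cache (LRU->MRU): [37 99]
  6. access 37: HIT. Cache (LRU->MRU): [99 37]
  7. access 37: HIT. Cache (LRU->MRU): [99 37]
  8. access 37: HIT. Cache (LRU->MRU): [99 37]
  9. access 59: MISS. Cache (LRU->MRU): [99 37 59]
  10. access 37: HIT. Cache (LRU->MRU): [99 59 37]
  11. access 99: HIT. Cache (LRU->MRU): [59 37 99]
  12. access 45: MISS, evict 59. Cache (LRU->MRU): [37 99 45]
  13. access 59: MISS, evict 37. Cache (LRU->MRU): [99 45 59]
  14. access 59: HIT. Cache (LRU->MRU): [99 45 59]
  15. access 37: MISS, evict 99. Cache (LRU->MRU): [45 59 37]
  16. access 37: HIT. Cache (LRU->MRU): [45 59 37]
  17. access 45: HIT. Cache (LRU->MRU): [59 37 45]
  18. access 37: HIT. Cache (LRU->MRU): [59 45 37]
  19. access 37: HIT. Cache (LRU->MRU): [59 45 37]
  20. access 99: MISS, evict 59. Cache (LRU->MRU): [45 37 99]
  21. access 37: HIT. Cache (LRU->MRU): [45 99 37]
  22. access 37: HIT. Cache (LRU->MRU): [45 99 37]
  23. access 99: HIT. Cache (LRU->MRU): [45 37 99]
  24. access 59: MISS, evict 45. Cache (LRU->MRU): [37 99 59]
  25. access 99: HIT. Cache (LRU->MRU): [37 59 99]
  26. access 99: HIT. Cache (LRU->MRU): [37 59 99]
  27. access 37: HIT. Cache (LRU->MRU): [59 99 37]
  28. access 37: HIT. Cache (LRU->MRU): [59 99 37]
  29. access 37: HIT. Cache (LRU->MRU): [59 99 37]
  30. access 49: MISS, evict 59. Cache (LRU->MRU): [99 37 49]
  31. access 49: HIT. Cache (LRU->MRU): [99 37 49]
  32. access 49: HIT. Cache (LRU->MRU): [99 37 49]
  33. access 99: HIT. Cache (LRU->MRU): [37 49 99]
  34. access 37: HIT. Cache (LRU->MRU): [49 99 37]
Total: 25 hits, 9 misses, 6 evictions

Answer: 49 99 37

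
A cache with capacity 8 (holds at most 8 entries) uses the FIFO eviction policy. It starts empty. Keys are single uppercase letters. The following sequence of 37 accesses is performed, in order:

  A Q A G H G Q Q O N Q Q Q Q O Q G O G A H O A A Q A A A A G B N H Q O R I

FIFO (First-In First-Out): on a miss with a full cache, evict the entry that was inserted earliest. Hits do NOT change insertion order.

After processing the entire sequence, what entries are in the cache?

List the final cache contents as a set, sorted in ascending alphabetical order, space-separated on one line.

FIFO simulation (capacity=8):
  1. access A: MISS. Cache (old->new): [A]
  2. access Q: MISS. Cache (old->new): [A Q]
  3. access A: HIT. Cache (old->new): [A Q]
  4. access G: MISS. Cache (old->new): [A Q G]
  5. access H: MISS. Cache (old->new): [A Q G H]
  6. access G: HIT. Cache (old->new): [A Q G H]
  7. access Q: HIT. Cache (old->new): [A Q G H]
  8. access Q: HIT. Cache (old->new): [A Q G H]
  9. access O: MISS. Cache (old->new): [A Q G H O]
  10. access N: MISS. Cache (old->new): [A Q G H O N]
  11. access Q: HIT. Cache (old->new): [A Q G H O N]
  12. access Q: HIT. Cache (old->new): [A Q G H O N]
  13. access Q: HIT. Cache (old->new): [A Q G H O N]
  14. access Q: HIT. Cache (old->new): [A Q G H O N]
  15. access O: HIT. Cache (old->new): [A Q G H O N]
  16. access Q: HIT. Cache (old->new): [A Q G H O N]
  17. access G: HIT. Cache (old->new): [A Q G H O N]
  18. access O: HIT. Cache (old->new): [A Q G H O N]
  19. access G: HIT. Cache (old->new): [A Q G H O N]
  20. access A: HIT. Cache (old->new): [A Q G H O N]
  21. access H: HIT. Cache (old->new): [A Q G H O N]
  22. access O: HIT. Cache (old->new): [A Q G H O N]
  23. access A: HIT. Cache (old->new): [A Q G H O N]
  24. access A: HIT. Cache (old->new): [A Q G H O N]
  25. access Q: HIT. Cache (old->new): [A Q G H O N]
  26. access A: HIT. Cache (old->new): [A Q G H O N]
  27. access A: HIT. Cache (old->new): [A Q G H O N]
  28. access A: HIT. Cache (old->new): [A Q G H O N]
  29. access A: HIT. Cache (old->new): [A Q G H O N]
  30. access G: HIT. Cache (old->new): [A Q G H O N]
  31. access B: MISS. Cache (old->new): [A Q G H O N B]
  32. access N: HIT. Cache (old->new): [A Q G H O N B]
  33. access H: HIT. Cache (old->new): [A Q G H O N B]
  34. access Q: HIT. Cache (old->new): [A Q G H O N B]
  35. access O: HIT. Cache (old->new): [A Q G H O N B]
  36. access R: MISS. Cache (old->new): [A Q G H O N B R]
  37. access I: MISS, evict A. Cache (old->new): [Q G H O N B R I]
Total: 28 hits, 9 misses, 1 evictions

Answer: B G H I N O Q R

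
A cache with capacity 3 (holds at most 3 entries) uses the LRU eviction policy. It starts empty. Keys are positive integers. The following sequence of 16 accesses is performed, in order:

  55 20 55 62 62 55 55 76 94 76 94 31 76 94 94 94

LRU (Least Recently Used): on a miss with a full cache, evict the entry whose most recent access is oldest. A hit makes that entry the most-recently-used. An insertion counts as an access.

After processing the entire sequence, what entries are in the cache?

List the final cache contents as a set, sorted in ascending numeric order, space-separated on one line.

Answer: 31 76 94

Derivation:
LRU simulation (capacity=3):
  1. access 55: MISS. Cache (LRU->MRU): [55]
  2. access 20: MISS. Cache (LRU->MRU): [55 20]
  3. access 55: HIT. Cache (LRU->MRU): [20 55]
  4. access 62: MISS. Cache (LRU->MRU): [20 55 62]
  5. access 62: HIT. Cache (LRU->MRU): [20 55 62]
  6. access 55: HIT. Cache (LRU->MRU): [20 62 55]
  7. access 55: HIT. Cache (LRU->MRU): [20 62 55]
  8. access 76: MISS, evict 20. Cache (LRU->MRU): [62 55 76]
  9. access 94: MISS, evict 62. Cache (LRU->MRU): [55 76 94]
  10. access 76: HIT. Cache (LRU->MRU): [55 94 76]
  11. access 94: HIT. Cache (LRU->MRU): [55 76 94]
  12. access 31: MISS, evict 55. Cache (LRU->MRU): [76 94 31]
  13. access 76: HIT. Cache (LRU->MRU): [94 31 76]
  14. access 94: HIT. Cache (LRU->MRU): [31 76 94]
  15. access 94: HIT. Cache (LRU->MRU): [31 76 94]
  16. access 94: HIT. Cache (LRU->MRU): [31 76 94]
Total: 10 hits, 6 misses, 3 evictions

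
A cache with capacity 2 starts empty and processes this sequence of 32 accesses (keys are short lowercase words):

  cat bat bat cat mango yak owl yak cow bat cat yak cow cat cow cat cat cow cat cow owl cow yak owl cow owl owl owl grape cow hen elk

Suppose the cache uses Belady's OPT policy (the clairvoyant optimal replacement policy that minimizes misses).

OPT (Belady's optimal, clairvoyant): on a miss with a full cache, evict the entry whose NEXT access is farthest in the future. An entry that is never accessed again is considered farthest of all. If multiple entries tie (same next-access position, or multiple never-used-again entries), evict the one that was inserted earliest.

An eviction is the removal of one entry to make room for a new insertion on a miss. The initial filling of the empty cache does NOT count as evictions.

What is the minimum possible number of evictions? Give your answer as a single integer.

Answer: 13

Derivation:
OPT (Belady) simulation (capacity=2):
  1. access cat: MISS. Cache: [cat]
  2. access bat: MISS. Cache: [cat bat]
  3. access bat: HIT. Next use of bat: step 10. Cache: [cat bat]
  4. access cat: HIT. Next use of cat: step 11. Cache: [cat bat]
  5. access mango: MISS, evict cat (next use: step 11). Cache: [bat mango]
  6. access yak: MISS, evict mango (next use: never). Cache: [bat yak]
  7. access owl: MISS, evict bat (next use: step 10). Cache: [yak owl]
  8. access yak: HIT. Next use of yak: step 12. Cache: [yak owl]
  9. access cow: MISS, evict owl (next use: step 21). Cache: [yak cow]
  10. access bat: MISS, evict cow (next use: step 13). Cache: [yak bat]
  11. access cat: MISS, evict bat (next use: never). Cache: [yak cat]
  12. access yak: HIT. Next use of yak: step 23. Cache: [yak cat]
  13. access cow: MISS, evict yak (next use: step 23). Cache: [cat cow]
  14. access cat: HIT. Next use of cat: step 16. Cache: [cat cow]
  15. access cow: HIT. Next use of cow: step 18. Cache: [cat cow]
  16. access cat: HIT. Next use of cat: step 17. Cache: [cat cow]
  17. access cat: HIT. Next use of cat: step 19. Cache: [cat cow]
  18. access cow: HIT. Next use of cow: step 20. Cache: [cat cow]
  19. access cat: HIT. Next use of cat: never. Cache: [cat cow]
  20. access cow: HIT. Next use of cow: step 22. Cache: [cat cow]
  21. access owl: MISS, evict cat (next use: never). Cache: [cow owl]
  22. access cow: HIT. Next use of cow: step 25. Cache: [cow owl]
  23. access yak: MISS, evict cow (next use: step 25). Cache: [owl yak]
  24. access owl: HIT. Next use of owl: step 26. Cache: [owl yak]
  25. access cow: MISS, evict yak (next use: never). Cache: [owl cow]
  26. access owl: HIT. Next use of owl: step 27. Cache: [owl cow]
  27. access owl: HIT. Next use of owl: step 28. Cache: [owl cow]
  28. access owl: HIT. Next use of owl: never. Cache: [owl cow]
  29. access grape: MISS, evict owl (next use: never). Cache: [cow grape]
  30. access cow: HIT. Next use of cow: never. Cache: [cow grape]
  31. access hen: MISS, evict cow (next use: never). Cache: [grape hen]
  32. access elk: MISS, evict grape (next use: never). Cache: [hen elk]
Total: 17 hits, 15 misses, 13 evictions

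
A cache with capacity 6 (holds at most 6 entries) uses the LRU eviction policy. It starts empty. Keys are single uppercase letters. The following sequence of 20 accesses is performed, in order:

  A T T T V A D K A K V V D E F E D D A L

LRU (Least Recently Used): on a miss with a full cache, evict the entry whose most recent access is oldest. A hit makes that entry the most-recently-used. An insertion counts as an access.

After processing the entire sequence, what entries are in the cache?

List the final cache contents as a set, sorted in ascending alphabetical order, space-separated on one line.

Answer: A D E F L V

Derivation:
LRU simulation (capacity=6):
  1. access A: MISS. Cache (LRU->MRU): [A]
  2. access T: MISS. Cache (LRU->MRU): [A T]
  3. access T: HIT. Cache (LRU->MRU): [A T]
  4. access T: HIT. Cache (LRU->MRU): [A T]
  5. access V: MISS. Cache (LRU->MRU): [A T V]
  6. access A: HIT. Cache (LRU->MRU): [T V A]
  7. access D: MISS. Cache (LRU->MRU): [T V A D]
  8. access K: MISS. Cache (LRU->MRU): [T V A D K]
  9. access A: HIT. Cache (LRU->MRU): [T V D K A]
  10. access K: HIT. Cache (LRU->MRU): [T V D A K]
  11. access V: HIT. Cache (LRU->MRU): [T D A K V]
  12. access V: HIT. Cache (LRU->MRU): [T D A K V]
  13. access D: HIT. Cache (LRU->MRU): [T A K V D]
  14. access E: MISS. Cache (LRU->MRU): [T A K V D E]
  15. access F: MISS, evict T. Cache (LRU->MRU): [A K V D E F]
  16. access E: HIT. Cache (LRU->MRU): [A K V D F E]
  17. access D: HIT. Cache (LRU->MRU): [A K V F E D]
  18. access D: HIT. Cache (LRU->MRU): [A K V F E D]
  19. access A: HIT. Cache (LRU->MRU): [K V F E D A]
  20. access L: MISS, evict K. Cache (LRU->MRU): [V F E D A L]
Total: 12 hits, 8 misses, 2 evictions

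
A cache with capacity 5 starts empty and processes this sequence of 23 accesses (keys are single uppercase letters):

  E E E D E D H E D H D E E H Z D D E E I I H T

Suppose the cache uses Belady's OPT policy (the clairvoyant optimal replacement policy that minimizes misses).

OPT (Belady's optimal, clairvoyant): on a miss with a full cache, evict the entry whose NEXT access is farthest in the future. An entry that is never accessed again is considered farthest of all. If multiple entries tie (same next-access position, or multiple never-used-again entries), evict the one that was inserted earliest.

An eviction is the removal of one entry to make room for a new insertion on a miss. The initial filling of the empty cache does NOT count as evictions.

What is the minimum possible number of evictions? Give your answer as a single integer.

Answer: 1

Derivation:
OPT (Belady) simulation (capacity=5):
  1. access E: MISS. Cache: [E]
  2. access E: HIT. Next use of E: step 3. Cache: [E]
  3. access E: HIT. Next use of E: step 5. Cache: [E]
  4. access D: MISS. Cache: [E D]
  5. access E: HIT. Next use of E: step 8. Cache: [E D]
  6. access D: HIT. Next use of D: step 9. Cache: [E D]
  7. access H: MISS. Cache: [E D H]
  8. access E: HIT. Next use of E: step 12. Cache: [E D H]
  9. access D: HIT. Next use of D: step 11. Cache: [E D H]
  10. access H: HIT. Next use of H: step 14. Cache: [E D H]
  11. access D: HIT. Next use of D: step 16. Cache: [E D H]
  12. access E: HIT. Next use of E: step 13. Cache: [E D H]
  13. access E: HIT. Next use of E: step 18. Cache: [E D H]
  14. access H: HIT. Next use of H: step 22. Cache: [E D H]
  15. access Z: MISS. Cache: [E D H Z]
  16. access D: HIT. Next use of D: step 17. Cache: [E D H Z]
  17. access D: HIT. Next use of D: never. Cache: [E D H Z]
  18. access E: HIT. Next use of E: step 19. Cache: [E D H Z]
  19. access E: HIT. Next use of E: never. Cache: [E D H Z]
  20. access I: MISS. Cache: [E D H Z I]
  21. access I: HIT. Next use of I: never. Cache: [E D H Z I]
  22. access H: HIT. Next use of H: never. Cache: [E D H Z I]
  23. access T: MISS, evict E (next use: never). Cache: [D H Z I T]
Total: 17 hits, 6 misses, 1 evictions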